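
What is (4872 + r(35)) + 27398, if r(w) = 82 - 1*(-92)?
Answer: 32444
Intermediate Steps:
r(w) = 174 (r(w) = 82 + 92 = 174)
(4872 + r(35)) + 27398 = (4872 + 174) + 27398 = 5046 + 27398 = 32444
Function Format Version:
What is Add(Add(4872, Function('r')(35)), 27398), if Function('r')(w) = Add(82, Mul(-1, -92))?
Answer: 32444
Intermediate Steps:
Function('r')(w) = 174 (Function('r')(w) = Add(82, 92) = 174)
Add(Add(4872, Function('r')(35)), 27398) = Add(Add(4872, 174), 27398) = Add(5046, 27398) = 32444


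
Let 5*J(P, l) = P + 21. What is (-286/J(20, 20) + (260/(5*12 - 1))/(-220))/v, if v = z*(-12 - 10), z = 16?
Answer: 928603/9366368 ≈ 0.099142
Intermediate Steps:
J(P, l) = 21/5 + P/5 (J(P, l) = (P + 21)/5 = (21 + P)/5 = 21/5 + P/5)
v = -352 (v = 16*(-12 - 10) = 16*(-22) = -352)
(-286/J(20, 20) + (260/(5*12 - 1))/(-220))/v = (-286/(21/5 + (1/5)*20) + (260/(5*12 - 1))/(-220))/(-352) = (-286/(21/5 + 4) + (260/(60 - 1))*(-1/220))*(-1/352) = (-286/41/5 + (260/59)*(-1/220))*(-1/352) = (-286*5/41 + (260*(1/59))*(-1/220))*(-1/352) = (-1430/41 + (260/59)*(-1/220))*(-1/352) = (-1430/41 - 13/649)*(-1/352) = -928603/26609*(-1/352) = 928603/9366368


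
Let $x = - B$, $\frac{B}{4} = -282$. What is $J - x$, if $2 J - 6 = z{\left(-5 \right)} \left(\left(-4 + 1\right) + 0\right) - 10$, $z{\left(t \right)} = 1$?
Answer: $- \frac{2263}{2} \approx -1131.5$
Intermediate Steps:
$B = -1128$ ($B = 4 \left(-282\right) = -1128$)
$x = 1128$ ($x = \left(-1\right) \left(-1128\right) = 1128$)
$J = - \frac{7}{2}$ ($J = 3 + \frac{1 \left(\left(-4 + 1\right) + 0\right) - 10}{2} = 3 + \frac{1 \left(-3 + 0\right) - 10}{2} = 3 + \frac{1 \left(-3\right) - 10}{2} = 3 + \frac{-3 - 10}{2} = 3 + \frac{1}{2} \left(-13\right) = 3 - \frac{13}{2} = - \frac{7}{2} \approx -3.5$)
$J - x = - \frac{7}{2} - 1128 = - \frac{2263}{2}$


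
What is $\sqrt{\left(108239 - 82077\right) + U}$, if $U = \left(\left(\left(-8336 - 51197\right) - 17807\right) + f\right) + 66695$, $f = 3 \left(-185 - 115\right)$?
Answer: $\sqrt{14617} \approx 120.9$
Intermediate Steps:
$f = -900$ ($f = 3 \left(-300\right) = -900$)
$U = -11545$ ($U = \left(\left(\left(-8336 - 51197\right) - 17807\right) - 900\right) + 66695 = \left(\left(-59533 - 17807\right) - 900\right) + 66695 = \left(-77340 - 900\right) + 66695 = -78240 + 66695 = -11545$)
$\sqrt{\left(108239 - 82077\right) + U} = \sqrt{\left(108239 - 82077\right) - 11545} = \sqrt{26162 - 11545} = \sqrt{14617}$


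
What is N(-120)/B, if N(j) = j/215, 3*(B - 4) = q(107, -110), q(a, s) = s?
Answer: 36/2107 ≈ 0.017086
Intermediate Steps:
B = -98/3 (B = 4 + (⅓)*(-110) = 4 - 110/3 = -98/3 ≈ -32.667)
N(j) = j/215 (N(j) = j*(1/215) = j/215)
N(-120)/B = ((1/215)*(-120))/(-98/3) = -24/43*(-3/98) = 36/2107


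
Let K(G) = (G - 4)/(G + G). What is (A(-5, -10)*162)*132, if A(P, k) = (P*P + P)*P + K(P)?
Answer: -10595772/5 ≈ -2.1192e+6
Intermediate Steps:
K(G) = (-4 + G)/(2*G) (K(G) = (-4 + G)/((2*G)) = (-4 + G)*(1/(2*G)) = (-4 + G)/(2*G))
A(P, k) = P*(P + P**2) + (-4 + P)/(2*P) (A(P, k) = (P*P + P)*P + (-4 + P)/(2*P) = (P**2 + P)*P + (-4 + P)/(2*P) = (P + P**2)*P + (-4 + P)/(2*P) = P*(P + P**2) + (-4 + P)/(2*P))
(A(-5, -10)*162)*132 = ((1/2 + (-5)**2 + (-5)**3 - 2/(-5))*162)*132 = ((1/2 + 25 - 125 - 2*(-1/5))*162)*132 = ((1/2 + 25 - 125 + 2/5)*162)*132 = -991/10*162*132 = -80271/5*132 = -10595772/5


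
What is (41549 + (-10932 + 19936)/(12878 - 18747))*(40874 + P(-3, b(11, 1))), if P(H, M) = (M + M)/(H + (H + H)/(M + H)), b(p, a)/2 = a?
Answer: 29901378534202/17607 ≈ 1.6983e+9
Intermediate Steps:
b(p, a) = 2*a
P(H, M) = 2*M/(H + 2*H/(H + M)) (P(H, M) = (2*M)/(H + (2*H)/(H + M)) = (2*M)/(H + 2*H/(H + M)) = 2*M/(H + 2*H/(H + M)))
(41549 + (-10932 + 19936)/(12878 - 18747))*(40874 + P(-3, b(11, 1))) = (41549 + (-10932 + 19936)/(12878 - 18747))*(40874 + 2*(2*1)*(-3 + 2*1)/(-3*(2 - 3 + 2*1))) = (41549 + 9004/(-5869))*(40874 + 2*2*(-⅓)*(-3 + 2)/(2 - 3 + 2)) = (41549 + 9004*(-1/5869))*(40874 + 2*2*(-⅓)*(-1)/1) = (41549 - 9004/5869)*(40874 + 2*2*(-⅓)*1*(-1)) = 243842077*(40874 + 4/3)/5869 = (243842077/5869)*(122626/3) = 29901378534202/17607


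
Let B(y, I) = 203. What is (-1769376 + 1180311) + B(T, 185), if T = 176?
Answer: -588862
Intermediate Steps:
(-1769376 + 1180311) + B(T, 185) = (-1769376 + 1180311) + 203 = -589065 + 203 = -588862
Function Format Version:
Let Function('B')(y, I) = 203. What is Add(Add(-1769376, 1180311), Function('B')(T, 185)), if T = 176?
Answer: -588862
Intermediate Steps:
Add(Add(-1769376, 1180311), Function('B')(T, 185)) = Add(Add(-1769376, 1180311), 203) = Add(-589065, 203) = -588862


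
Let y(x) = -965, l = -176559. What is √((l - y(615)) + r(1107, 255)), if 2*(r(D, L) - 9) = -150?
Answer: 2*I*√43915 ≈ 419.12*I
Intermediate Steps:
r(D, L) = -66 (r(D, L) = 9 + (½)*(-150) = 9 - 75 = -66)
√((l - y(615)) + r(1107, 255)) = √((-176559 - 1*(-965)) - 66) = √((-176559 + 965) - 66) = √(-175594 - 66) = √(-175660) = 2*I*√43915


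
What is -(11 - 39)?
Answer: 28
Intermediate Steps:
-(11 - 39) = -1*(-28) = 28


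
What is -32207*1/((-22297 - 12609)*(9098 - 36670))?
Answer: -32207/962428232 ≈ -3.3464e-5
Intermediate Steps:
-32207*1/((-22297 - 12609)*(9098 - 36670)) = -32207/((-34906*(-27572))) = -32207/962428232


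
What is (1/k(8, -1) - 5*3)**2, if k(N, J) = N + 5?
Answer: 37636/169 ≈ 222.70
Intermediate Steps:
k(N, J) = 5 + N
(1/k(8, -1) - 5*3)**2 = (1/(5 + 8) - 5*3)**2 = (1/13 - 15)**2 = (-194/13)**2 = 37636/169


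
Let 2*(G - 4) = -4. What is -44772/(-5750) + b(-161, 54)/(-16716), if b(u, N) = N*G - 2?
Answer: 186949813/24029250 ≈ 7.7801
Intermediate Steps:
G = 2 (G = 4 + (½)*(-4) = 4 - 2 = 2)
b(u, N) = -2 + 2*N (b(u, N) = N*2 - 2 = 2*N - 2 = -2 + 2*N)
-44772/(-5750) + b(-161, 54)/(-16716) = -44772/(-5750) + (-2 + 2*54)/(-16716) = -44772*(-1/5750) + (-2 + 108)*(-1/16716) = 22386/2875 + 106*(-1/16716) = 22386/2875 - 53/8358 = 186949813/24029250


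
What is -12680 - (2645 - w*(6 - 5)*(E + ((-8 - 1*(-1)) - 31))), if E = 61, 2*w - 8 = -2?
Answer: -15256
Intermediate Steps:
w = 3 (w = 4 + (½)*(-2) = 4 - 1 = 3)
-12680 - (2645 - w*(6 - 5)*(E + ((-8 - 1*(-1)) - 31))) = -12680 - (2645 - 3*(6 - 5)*(61 + ((-8 - 1*(-1)) - 31))) = -12680 - (2645 - 3*1*(61 + ((-8 + 1) - 31))) = -12680 - (2645 - 3*(61 + (-7 - 31))) = -12680 - (2645 - 3*(61 - 38)) = -12680 - (2645 - 3*23) = -12680 - (2645 - 1*69) = -12680 - (2645 - 69) = -12680 - 1*2576 = -12680 - 2576 = -15256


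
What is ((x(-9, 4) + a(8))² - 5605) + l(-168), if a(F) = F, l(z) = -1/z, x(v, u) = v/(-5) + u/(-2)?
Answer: -23285447/4200 ≈ -5544.2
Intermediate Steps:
x(v, u) = -u/2 - v/5 (x(v, u) = v*(-⅕) + u*(-½) = -v/5 - u/2 = -u/2 - v/5)
((x(-9, 4) + a(8))² - 5605) + l(-168) = (((-½*4 - ⅕*(-9)) + 8)² - 5605) - 1/(-168) = (((-2 + 9/5) + 8)² - 5605) - 1*(-1/168) = ((-⅕ + 8)² - 5605) + 1/168 = ((39/5)² - 5605) + 1/168 = (1521/25 - 5605) + 1/168 = -138604/25 + 1/168 = -23285447/4200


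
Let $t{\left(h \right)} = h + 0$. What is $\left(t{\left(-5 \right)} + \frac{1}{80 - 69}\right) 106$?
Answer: $- \frac{5724}{11} \approx -520.36$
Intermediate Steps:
$t{\left(h \right)} = h$
$\left(t{\left(-5 \right)} + \frac{1}{80 - 69}\right) 106 = \left(-5 + \frac{1}{80 - 69}\right) 106 = \left(-5 + \frac{1}{11}\right) 106 = \left(- \frac{54}{11}\right) 106 = - \frac{5724}{11}$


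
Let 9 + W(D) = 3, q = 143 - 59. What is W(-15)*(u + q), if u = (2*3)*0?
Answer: -504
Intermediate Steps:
q = 84
W(D) = -6 (W(D) = -9 + 3 = -6)
u = 0 (u = 6*0 = 0)
W(-15)*(u + q) = -6*(0 + 84) = -6*84 = -504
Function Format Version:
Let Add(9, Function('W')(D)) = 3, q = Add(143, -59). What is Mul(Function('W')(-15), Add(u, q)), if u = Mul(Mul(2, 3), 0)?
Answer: -504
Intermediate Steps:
q = 84
Function('W')(D) = -6 (Function('W')(D) = Add(-9, 3) = -6)
u = 0 (u = Mul(6, 0) = 0)
Mul(Function('W')(-15), Add(u, q)) = Mul(-6, Add(0, 84)) = Mul(-6, 84) = -504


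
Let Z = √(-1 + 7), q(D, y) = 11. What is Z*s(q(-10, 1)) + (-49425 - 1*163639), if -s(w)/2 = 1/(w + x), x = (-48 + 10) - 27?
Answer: -213064 + √6/27 ≈ -2.1306e+5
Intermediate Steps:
x = -65 (x = -38 - 27 = -65)
s(w) = -2/(-65 + w) (s(w) = -2/(w - 65) = -2/(-65 + w))
Z = √6 ≈ 2.4495
Z*s(q(-10, 1)) + (-49425 - 1*163639) = √6*(-2/(-65 + 11)) + (-49425 - 1*163639) = √6*(-2/(-54)) + (-49425 - 163639) = √6*(-2*(-1/54)) - 213064 = √6*(1/27) - 213064 = √6/27 - 213064 = -213064 + √6/27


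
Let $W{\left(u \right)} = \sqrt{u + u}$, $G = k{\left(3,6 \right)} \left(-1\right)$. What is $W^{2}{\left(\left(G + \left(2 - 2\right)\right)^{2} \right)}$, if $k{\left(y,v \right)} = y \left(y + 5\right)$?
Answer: $1152$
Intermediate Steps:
$k{\left(y,v \right)} = y \left(5 + y\right)$
$G = -24$ ($G = 3 \left(5 + 3\right) \left(-1\right) = 3 \cdot 8 \left(-1\right) = 24 \left(-1\right) = -24$)
$W{\left(u \right)} = \sqrt{2} \sqrt{u}$ ($W{\left(u \right)} = \sqrt{2 u} = \sqrt{2} \sqrt{u}$)
$W^{2}{\left(\left(G + \left(2 - 2\right)\right)^{2} \right)} = \left(\sqrt{2} \sqrt{\left(-24 + \left(2 - 2\right)\right)^{2}}\right)^{2} = \left(\sqrt{2} \sqrt{\left(-24 + 0\right)^{2}}\right)^{2} = \left(\sqrt{2} \sqrt{\left(-24\right)^{2}}\right)^{2} = \left(\sqrt{2} \sqrt{576}\right)^{2} = \left(\sqrt{2} \cdot 24\right)^{2} = \left(24 \sqrt{2}\right)^{2} = 1152$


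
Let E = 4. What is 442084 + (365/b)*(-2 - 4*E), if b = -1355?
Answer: 119806078/271 ≈ 4.4209e+5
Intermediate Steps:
442084 + (365/b)*(-2 - 4*E) = 442084 + (365/(-1355))*(-2 - 4*4) = 442084 + (365*(-1/1355))*(-2 - 16) = 442084 - 73/271*(-18) = 442084 + 1314/271 = 119806078/271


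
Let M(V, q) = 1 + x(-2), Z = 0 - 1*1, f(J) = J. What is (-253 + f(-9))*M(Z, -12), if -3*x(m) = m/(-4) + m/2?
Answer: -917/3 ≈ -305.67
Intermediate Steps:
x(m) = -m/12 (x(m) = -(m/(-4) + m/2)/3 = -(m*(-¼) + m*(½))/3 = -(-m/4 + m/2)/3 = -m/12)
Z = -1 (Z = 0 - 1 = -1)
M(V, q) = 7/6 (M(V, q) = 1 - 1/12*(-2) = 1 + ⅙ = 7/6)
(-253 + f(-9))*M(Z, -12) = (-253 - 9)*(7/6) = -262*7/6 = -917/3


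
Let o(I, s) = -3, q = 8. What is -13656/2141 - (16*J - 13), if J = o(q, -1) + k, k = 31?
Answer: -944991/2141 ≈ -441.38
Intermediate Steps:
J = 28 (J = -3 + 31 = 28)
-13656/2141 - (16*J - 13) = -13656/2141 - (16*28 - 13) = -13656*1/2141 - (448 - 13) = -13656/2141 - 1*435 = -13656/2141 - 435 = -944991/2141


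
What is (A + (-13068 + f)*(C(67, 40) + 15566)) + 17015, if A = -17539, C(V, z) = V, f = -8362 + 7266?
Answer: -221426336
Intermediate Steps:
f = -1096
(A + (-13068 + f)*(C(67, 40) + 15566)) + 17015 = (-17539 + (-13068 - 1096)*(67 + 15566)) + 17015 = (-17539 - 14164*15633) + 17015 = (-17539 - 221425812) + 17015 = -221443351 + 17015 = -221426336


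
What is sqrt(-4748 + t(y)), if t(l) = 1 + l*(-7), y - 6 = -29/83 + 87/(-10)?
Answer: I*sqrt(3255503190)/830 ≈ 68.743*I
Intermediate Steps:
y = -2531/830 (y = 6 + (-29/83 + 87/(-10)) = 6 + (-29*1/83 + 87*(-1/10)) = 6 + (-29/83 - 87/10) = 6 - 7511/830 = -2531/830 ≈ -3.0494)
t(l) = 1 - 7*l
sqrt(-4748 + t(y)) = sqrt(-4748 + (1 - 7*(-2531/830))) = sqrt(-4748 + (1 + 17717/830)) = sqrt(-4748 + 18547/830) = sqrt(-3922293/830) = I*sqrt(3255503190)/830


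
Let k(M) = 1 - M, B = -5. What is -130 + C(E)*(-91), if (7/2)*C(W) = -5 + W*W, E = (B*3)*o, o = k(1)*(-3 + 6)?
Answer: 0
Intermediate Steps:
o = 0 (o = (1 - 1*1)*(-3 + 6) = (1 - 1)*3 = 0*3 = 0)
E = 0 (E = -5*3*0 = -15*0 = 0)
C(W) = -10/7 + 2*W²/7 (C(W) = 2*(-5 + W*W)/7 = 2*(-5 + W²)/7 = -10/7 + 2*W²/7)
-130 + C(E)*(-91) = -130 + (-10/7 + (2/7)*0²)*(-91) = -130 + (-10/7 + (2/7)*0)*(-91) = -130 + (-10/7 + 0)*(-91) = -130 - 10/7*(-91) = -130 + 130 = 0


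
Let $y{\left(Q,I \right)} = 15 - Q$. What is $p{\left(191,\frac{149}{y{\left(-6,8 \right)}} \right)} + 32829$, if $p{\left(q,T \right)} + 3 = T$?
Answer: $\frac{689495}{21} \approx 32833.0$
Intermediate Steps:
$p{\left(q,T \right)} = -3 + T$
$p{\left(191,\frac{149}{y{\left(-6,8 \right)}} \right)} + 32829 = \left(-3 + \frac{149}{15 - -6}\right) + 32829 = \left(-3 + \frac{149}{15 + 6}\right) + 32829 = \left(-3 + \frac{149}{21}\right) + 32829 = \frac{86}{21} + 32829 = \frac{689495}{21}$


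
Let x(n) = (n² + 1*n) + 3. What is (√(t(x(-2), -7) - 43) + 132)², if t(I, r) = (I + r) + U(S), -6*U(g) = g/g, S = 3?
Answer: (792 + I*√1626)²/36 ≈ 17379.0 + 1774.2*I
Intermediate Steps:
x(n) = 3 + n + n² (x(n) = (n² + n) + 3 = (n + n²) + 3 = 3 + n + n²)
U(g) = -⅙ (U(g) = -g/(6*g) = -⅙*1 = -⅙)
t(I, r) = -⅙ + I + r (t(I, r) = (I + r) - ⅙ = -⅙ + I + r)
(√(t(x(-2), -7) - 43) + 132)² = (√((-⅙ + (3 - 2 + (-2)²) - 7) - 43) + 132)² = (√((-⅙ + (3 - 2 + 4) - 7) - 43) + 132)² = (√((-⅙ + 5 - 7) - 43) + 132)² = (√(-13/6 - 43) + 132)² = (√(-271/6) + 132)² = (I*√1626/6 + 132)² = (132 + I*√1626/6)²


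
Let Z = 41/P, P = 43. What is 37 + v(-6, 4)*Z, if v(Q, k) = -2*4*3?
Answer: 607/43 ≈ 14.116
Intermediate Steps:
v(Q, k) = -24 (v(Q, k) = -8*3 = -24)
Z = 41/43 ≈ 0.95349
37 + v(-6, 4)*Z = 37 - 24*41/43 = 37 - 984/43 = 607/43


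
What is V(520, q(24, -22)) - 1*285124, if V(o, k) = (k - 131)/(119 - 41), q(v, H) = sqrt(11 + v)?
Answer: -22239803/78 + sqrt(35)/78 ≈ -2.8513e+5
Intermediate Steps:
V(o, k) = -131/78 + k/78 (V(o, k) = (-131 + k)/78 = (-131 + k)*(1/78) = -131/78 + k/78)
V(520, q(24, -22)) - 1*285124 = (-131/78 + sqrt(11 + 24)/78) - 1*285124 = (-131/78 + sqrt(35)/78) - 285124 = -22239803/78 + sqrt(35)/78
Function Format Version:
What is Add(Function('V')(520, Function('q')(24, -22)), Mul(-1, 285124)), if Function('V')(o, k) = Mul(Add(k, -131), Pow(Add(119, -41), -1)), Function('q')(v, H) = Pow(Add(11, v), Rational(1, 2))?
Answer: Add(Rational(-22239803, 78), Mul(Rational(1, 78), Pow(35, Rational(1, 2)))) ≈ -2.8513e+5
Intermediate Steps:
Function('V')(o, k) = Add(Rational(-131, 78), Mul(Rational(1, 78), k)) (Function('V')(o, k) = Mul(Add(-131, k), Pow(78, -1)) = Mul(Add(-131, k), Rational(1, 78)) = Add(Rational(-131, 78), Mul(Rational(1, 78), k)))
Add(Function('V')(520, Function('q')(24, -22)), Mul(-1, 285124)) = Add(Add(Rational(-131, 78), Mul(Rational(1, 78), Pow(Add(11, 24), Rational(1, 2)))), Mul(-1, 285124)) = Add(Add(Rational(-131, 78), Mul(Rational(1, 78), Pow(35, Rational(1, 2)))), -285124) = Add(Rational(-22239803, 78), Mul(Rational(1, 78), Pow(35, Rational(1, 2))))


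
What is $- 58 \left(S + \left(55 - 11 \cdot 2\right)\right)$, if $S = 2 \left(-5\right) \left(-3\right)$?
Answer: $-3654$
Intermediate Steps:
$S = 30$ ($S = \left(-10\right) \left(-3\right) = 30$)
$- 58 \left(S + \left(55 - 11 \cdot 2\right)\right) = - 58 \left(30 + \left(55 - 11 \cdot 2\right)\right) = - 58 \left(30 + \left(55 - 22\right)\right) = - 58 \left(30 + 33\right) = \left(-58\right) 63 = -3654$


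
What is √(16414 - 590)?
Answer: 4*√989 ≈ 125.79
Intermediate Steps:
√(16414 - 590) = √15824 = 4*√989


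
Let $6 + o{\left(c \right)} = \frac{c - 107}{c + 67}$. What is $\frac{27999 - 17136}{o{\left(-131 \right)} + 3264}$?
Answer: $\frac{347616}{104375} \approx 3.3305$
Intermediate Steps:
$o{\left(c \right)} = -6 + \frac{-107 + c}{67 + c}$ ($o{\left(c \right)} = -6 + \frac{c - 107}{c + 67} = -6 + \frac{-107 + c}{67 + c}$)
$\frac{27999 - 17136}{o{\left(-131 \right)} + 3264} = \frac{27999 - 17136}{\frac{-509 - -655}{67 - 131} + 3264} = \frac{10863}{\frac{-509 + 655}{-64} + 3264} = \frac{10863}{\left(- \frac{1}{64}\right) 146 + 3264} = \frac{10863}{- \frac{73}{32} + 3264} = \frac{10863}{\frac{104375}{32}} = 10863 \cdot \frac{32}{104375} = \frac{347616}{104375}$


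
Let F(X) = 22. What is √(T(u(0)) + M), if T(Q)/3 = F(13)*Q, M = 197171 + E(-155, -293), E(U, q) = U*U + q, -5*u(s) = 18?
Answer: √5516635/5 ≈ 469.75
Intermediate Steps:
u(s) = -18/5 (u(s) = -⅕*18 = -18/5)
E(U, q) = q + U² (E(U, q) = U² + q = q + U²)
M = 220903 (M = 197171 + (-293 + (-155)²) = 197171 + (-293 + 24025) = 197171 + 23732 = 220903)
T(Q) = 66*Q (T(Q) = 3*(22*Q) = 66*Q)
√(T(u(0)) + M) = √(66*(-18/5) + 220903) = √(-1188/5 + 220903) = √(1103327/5) = √5516635/5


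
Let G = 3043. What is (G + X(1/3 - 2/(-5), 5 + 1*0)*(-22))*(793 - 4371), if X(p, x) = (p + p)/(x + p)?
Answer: -467311846/43 ≈ -1.0868e+7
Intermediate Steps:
X(p, x) = 2*p/(p + x) (X(p, x) = (2*p)/(p + x) = 2*p/(p + x))
(G + X(1/3 - 2/(-5), 5 + 1*0)*(-22))*(793 - 4371) = (3043 + (2*(1/3 - 2/(-5))/((1/3 - 2/(-5)) + (5 + 1*0)))*(-22))*(793 - 4371) = (3043 + (2*(1*(⅓) - 2*(-⅕))/((1*(⅓) - 2*(-⅕)) + (5 + 0)))*(-22))*(-3578) = (3043 + (2*(⅓ + ⅖)/((⅓ + ⅖) + 5))*(-22))*(-3578) = (3043 + (2*(11/15)/(11/15 + 5))*(-22))*(-3578) = (3043 + (2*(11/15)/(86/15))*(-22))*(-3578) = (3043 + (2*(11/15)*(15/86))*(-22))*(-3578) = (3043 + (11/43)*(-22))*(-3578) = (3043 - 242/43)*(-3578) = (130607/43)*(-3578) = -467311846/43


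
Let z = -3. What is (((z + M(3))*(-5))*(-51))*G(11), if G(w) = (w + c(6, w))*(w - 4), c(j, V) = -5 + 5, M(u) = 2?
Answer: -19635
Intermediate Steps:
c(j, V) = 0
G(w) = w*(-4 + w) (G(w) = (w + 0)*(w - 4) = w*(-4 + w))
(((z + M(3))*(-5))*(-51))*G(11) = (((-3 + 2)*(-5))*(-51))*(11*(-4 + 11)) = (-1*(-5)*(-51))*(11*7) = (5*(-51))*77 = -255*77 = -19635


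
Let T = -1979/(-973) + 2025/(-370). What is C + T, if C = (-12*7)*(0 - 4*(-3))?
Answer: -72825635/72002 ≈ -1011.4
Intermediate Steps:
T = -247619/72002 (T = -1979*(-1/973) + 2025*(-1/370) = 1979/973 - 405/74 = -247619/72002 ≈ -3.4391)
C = -1008 (C = -84*(0 + 12) = -84*12 = -1008)
C + T = -1008 - 247619/72002 = -72825635/72002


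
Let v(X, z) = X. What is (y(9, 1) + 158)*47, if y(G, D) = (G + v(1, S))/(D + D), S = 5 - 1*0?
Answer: 7661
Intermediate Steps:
S = 5 (S = 5 + 0 = 5)
y(G, D) = (1 + G)/(2*D) (y(G, D) = (G + 1)/(D + D) = (1 + G)/((2*D)) = (1 + G)*(1/(2*D)) = (1 + G)/(2*D))
(y(9, 1) + 158)*47 = ((½)*(1 + 9)/1 + 158)*47 = ((½)*1*10 + 158)*47 = (5 + 158)*47 = 163*47 = 7661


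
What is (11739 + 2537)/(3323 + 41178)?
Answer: 14276/44501 ≈ 0.32080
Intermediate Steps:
(11739 + 2537)/(3323 + 41178) = 14276/44501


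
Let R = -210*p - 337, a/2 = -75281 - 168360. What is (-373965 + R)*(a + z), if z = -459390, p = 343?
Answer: 422530007104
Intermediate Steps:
a = -487282 (a = 2*(-75281 - 168360) = 2*(-243641) = -487282)
R = -72367 (R = -210*343 - 337 = -72030 - 337 = -72367)
(-373965 + R)*(a + z) = (-373965 - 72367)*(-487282 - 459390) = -446332*(-946672) = 422530007104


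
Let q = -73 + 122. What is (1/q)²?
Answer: 1/2401 ≈ 0.00041649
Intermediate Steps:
q = 49
(1/q)² = (1/49)² = 1/2401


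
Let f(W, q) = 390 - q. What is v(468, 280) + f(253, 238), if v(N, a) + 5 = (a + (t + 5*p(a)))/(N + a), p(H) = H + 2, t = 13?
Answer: 111659/748 ≈ 149.28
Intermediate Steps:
p(H) = 2 + H
v(N, a) = -5 + (23 + 6*a)/(N + a) (v(N, a) = -5 + (a + (13 + 5*(2 + a)))/(N + a) = -5 + (a + (13 + (10 + 5*a)))/(N + a) = -5 + (a + (23 + 5*a))/(N + a) = -5 + (23 + 6*a)/(N + a))
v(468, 280) + f(253, 238) = (23 + 280 - 5*468)/(468 + 280) + (390 - 1*238) = (23 + 280 - 2340)/748 + (390 - 238) = (1/748)*(-2037) + 152 = -2037/748 + 152 = 111659/748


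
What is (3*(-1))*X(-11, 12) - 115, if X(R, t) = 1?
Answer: -118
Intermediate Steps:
(3*(-1))*X(-11, 12) - 115 = (3*(-1))*1 - 115 = -3*1 - 115 = -3 - 115 = -118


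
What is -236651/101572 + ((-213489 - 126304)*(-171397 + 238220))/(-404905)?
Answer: 2306196755295353/41127010660 ≈ 56075.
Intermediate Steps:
-236651/101572 + ((-213489 - 126304)*(-171397 + 238220))/(-404905) = -236651*1/101572 - 339793*66823*(-1/404905) = -236651/101572 - 22705987639*(-1/404905) = -236651/101572 + 22705987639/404905 = 2306196755295353/41127010660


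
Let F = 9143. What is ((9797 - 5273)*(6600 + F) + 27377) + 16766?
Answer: 71265475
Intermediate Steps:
((9797 - 5273)*(6600 + F) + 27377) + 16766 = ((9797 - 5273)*(6600 + 9143) + 27377) + 16766 = (4524*15743 + 27377) + 16766 = (71221332 + 27377) + 16766 = 71248709 + 16766 = 71265475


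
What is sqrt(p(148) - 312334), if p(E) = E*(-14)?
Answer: 3*I*sqrt(34934) ≈ 560.72*I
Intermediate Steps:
p(E) = -14*E
sqrt(p(148) - 312334) = sqrt(-14*148 - 312334) = sqrt(-2072 - 312334) = sqrt(-314406) = 3*I*sqrt(34934)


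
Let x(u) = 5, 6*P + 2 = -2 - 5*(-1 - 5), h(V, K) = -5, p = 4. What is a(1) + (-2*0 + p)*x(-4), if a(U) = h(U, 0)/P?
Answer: 245/13 ≈ 18.846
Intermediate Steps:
P = 13/3 (P = -⅓ + (-2 - 5*(-1 - 5))/6 = -⅓ + (-2 - 5*(-6))/6 = -⅓ + (-2 + 30)/6 = -⅓ + (⅙)*28 = -⅓ + 14/3 = 13/3 ≈ 4.3333)
a(U) = -15/13 (a(U) = -5/13/3 = -5*3/13 = -15/13)
a(1) + (-2*0 + p)*x(-4) = -15/13 + (-2*0 + 4)*5 = -15/13 + (0 + 4)*5 = -15/13 + 4*5 = -15/13 + 20 = 245/13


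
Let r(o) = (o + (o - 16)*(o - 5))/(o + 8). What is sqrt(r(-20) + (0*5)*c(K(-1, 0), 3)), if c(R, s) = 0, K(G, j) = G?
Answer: 2*I*sqrt(165)/3 ≈ 8.5635*I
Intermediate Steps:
r(o) = (o + (-16 + o)*(-5 + o))/(8 + o)
sqrt(r(-20) + (0*5)*c(K(-1, 0), 3)) = sqrt((80 + (-20)**2 - 20*(-20))/(8 - 20) + (0*5)*0) = sqrt((80 + 400 + 400)/(-12) + 0*0) = sqrt(-1/12*880 + 0) = sqrt(-220/3 + 0) = sqrt(-220/3) = 2*I*sqrt(165)/3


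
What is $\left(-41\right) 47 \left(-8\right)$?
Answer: $15416$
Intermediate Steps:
$\left(-41\right) 47 \left(-8\right) = \left(-1927\right) \left(-8\right) = 15416$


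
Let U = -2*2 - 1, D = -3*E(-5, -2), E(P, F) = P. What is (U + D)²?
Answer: 100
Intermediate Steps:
D = 15 (D = -3*(-5) = 15)
U = -5 (U = -4 - 1*1 = -4 - 1 = -5)
(U + D)² = (-5 + 15)² = 10² = 100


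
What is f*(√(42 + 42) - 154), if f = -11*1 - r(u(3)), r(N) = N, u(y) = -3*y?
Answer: 308 - 4*√21 ≈ 289.67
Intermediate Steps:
f = -2 (f = -11*1 - (-3)*3 = -11 - 1*(-9) = -11 + 9 = -2)
f*(√(42 + 42) - 154) = -2*(√(42 + 42) - 154) = -2*(√84 - 154) = -2*(2*√21 - 154) = -2*(-154 + 2*√21) = 308 - 4*√21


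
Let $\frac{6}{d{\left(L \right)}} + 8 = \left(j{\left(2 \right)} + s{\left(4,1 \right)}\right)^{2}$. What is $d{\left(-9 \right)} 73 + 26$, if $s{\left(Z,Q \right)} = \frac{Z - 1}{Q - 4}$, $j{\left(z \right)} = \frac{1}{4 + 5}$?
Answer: $- \frac{139}{4} \approx -34.75$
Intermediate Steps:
$j{\left(z \right)} = \frac{1}{9}$
$s{\left(Z,Q \right)} = \frac{-1 + Z}{-4 + Q}$
$d{\left(L \right)} = - \frac{243}{292}$ ($d{\left(L \right)} = \frac{6}{-8 + \left(\frac{1}{9} + \frac{-1 + 4}{-4 + 1}\right)^{2}} = \frac{6}{-8 + \left(\frac{1}{9} + \frac{1}{-3} \cdot 3\right)^{2}} = \frac{6}{-8 + \left(\frac{1}{9} - 1\right)^{2}} = \frac{6}{-8 + \left(- \frac{8}{9}\right)^{2}} = \frac{6}{-8 + \frac{64}{81}} = \frac{6}{- \frac{584}{81}} = 6 \left(- \frac{81}{584}\right) = - \frac{243}{292}$)
$d{\left(-9 \right)} 73 + 26 = \left(- \frac{243}{292}\right) 73 + 26 = - \frac{243}{4} + 26 = - \frac{139}{4}$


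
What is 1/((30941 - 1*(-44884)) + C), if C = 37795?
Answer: 1/113620 ≈ 8.8013e-6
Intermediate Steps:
1/((30941 - 1*(-44884)) + C) = 1/((30941 - 1*(-44884)) + 37795) = 1/((30941 + 44884) + 37795) = 1/(75825 + 37795) = 1/113620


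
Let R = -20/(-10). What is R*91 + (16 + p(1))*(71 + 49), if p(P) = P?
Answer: 2222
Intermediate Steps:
R = 2 (R = -20*(-1)/10 = -4*(-½) = 2)
R*91 + (16 + p(1))*(71 + 49) = 2*91 + (16 + 1)*(71 + 49) = 182 + 17*120 = 182 + 2040 = 2222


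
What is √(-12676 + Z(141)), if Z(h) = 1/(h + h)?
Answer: I*√1008045942/282 ≈ 112.59*I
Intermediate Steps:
Z(h) = 1/(2*h)
√(-12676 + Z(141)) = √(-12676 + (½)/141) = √(-12676 + (½)*(1/141)) = √(-12676 + 1/282) = √(-3574631/282) = I*√1008045942/282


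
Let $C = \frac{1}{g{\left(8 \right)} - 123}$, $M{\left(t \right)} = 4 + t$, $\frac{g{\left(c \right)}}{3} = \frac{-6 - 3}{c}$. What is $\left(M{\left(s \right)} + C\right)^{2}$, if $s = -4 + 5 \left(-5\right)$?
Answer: $\frac{639230089}{1022121} \approx 625.4$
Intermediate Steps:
$g{\left(c \right)} = - \frac{27}{c}$ ($g{\left(c \right)} = 3 \frac{-6 - 3}{c} = 3 \left(- \frac{9}{c}\right) = - \frac{27}{c}$)
$s = -29$ ($s = -4 - 25 = -29$)
$C = - \frac{8}{1011}$ ($C = \frac{1}{- \frac{27}{8} - 123} = \frac{1}{- \frac{1011}{8}} = - \frac{8}{1011} \approx -0.007913$)
$\left(M{\left(s \right)} + C\right)^{2} = \left(\left(4 - 29\right) - \frac{8}{1011}\right)^{2} = \left(-25 - \frac{8}{1011}\right)^{2} = \left(- \frac{25283}{1011}\right)^{2} = \frac{639230089}{1022121}$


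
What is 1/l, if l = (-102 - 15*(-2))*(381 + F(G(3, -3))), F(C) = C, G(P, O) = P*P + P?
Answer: -1/28296 ≈ -3.5341e-5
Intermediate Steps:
G(P, O) = P + P² (G(P, O) = P² + P = P + P²)
l = -28296 (l = (-102 - 15*(-2))*(381 + 3*(1 + 3)) = (-102 + 30)*(381 + 3*4) = -72*(381 + 12) = -72*393 = -28296)
1/l = 1/(-28296) = -1/28296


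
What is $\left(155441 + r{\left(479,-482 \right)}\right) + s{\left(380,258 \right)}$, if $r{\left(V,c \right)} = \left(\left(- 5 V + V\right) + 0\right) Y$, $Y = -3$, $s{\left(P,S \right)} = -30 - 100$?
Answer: $161059$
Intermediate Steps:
$s{\left(P,S \right)} = -130$
$r{\left(V,c \right)} = 12 V$ ($r{\left(V,c \right)} = \left(\left(- 5 V + V\right) + 0\right) \left(-3\right) = \left(- 4 V + 0\right) \left(-3\right) = - 4 V \left(-3\right) = 12 V$)
$\left(155441 + r{\left(479,-482 \right)}\right) + s{\left(380,258 \right)} = \left(155441 + 12 \cdot 479\right) - 130 = \left(155441 + 5748\right) - 130 = 161189 - 130 = 161059$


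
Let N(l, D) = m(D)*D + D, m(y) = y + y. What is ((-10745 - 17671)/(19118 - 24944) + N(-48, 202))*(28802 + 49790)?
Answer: 6243524997632/971 ≈ 6.4300e+9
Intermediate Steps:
m(y) = 2*y
N(l, D) = D + 2*D² (N(l, D) = (2*D)*D + D = 2*D² + D = D + 2*D²)
((-10745 - 17671)/(19118 - 24944) + N(-48, 202))*(28802 + 49790) = ((-10745 - 17671)/(19118 - 24944) + 202*(1 + 2*202))*(28802 + 49790) = (-28416/(-5826) + 202*(1 + 404))*78592 = (-28416*(-1/5826) + 202*405)*78592 = (4736/971 + 81810)*78592 = (79442246/971)*78592 = 6243524997632/971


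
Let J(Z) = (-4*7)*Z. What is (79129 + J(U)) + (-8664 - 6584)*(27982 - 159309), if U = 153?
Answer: 2002548941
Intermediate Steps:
J(Z) = -28*Z
(79129 + J(U)) + (-8664 - 6584)*(27982 - 159309) = (79129 - 28*153) + (-8664 - 6584)*(27982 - 159309) = (79129 - 4284) - 15248*(-131327) = 74845 + 2002474096 = 2002548941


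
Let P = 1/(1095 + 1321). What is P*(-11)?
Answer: -11/2416 ≈ -0.0045530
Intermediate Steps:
P = 1/2416 ≈ 0.00041391
P*(-11) = (1/2416)*(-11) = -11/2416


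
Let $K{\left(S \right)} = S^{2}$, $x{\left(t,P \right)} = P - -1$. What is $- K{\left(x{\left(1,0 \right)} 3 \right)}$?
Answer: $-9$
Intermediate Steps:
$x{\left(t,P \right)} = 1 + P$ ($x{\left(t,P \right)} = P + 1 = 1 + P$)
$- K{\left(x{\left(1,0 \right)} 3 \right)} = - \left(\left(1 + 0\right) 3\right)^{2} = - \left(1 \cdot 3\right)^{2} = - 3^{2} = \left(-1\right) 9 = -9$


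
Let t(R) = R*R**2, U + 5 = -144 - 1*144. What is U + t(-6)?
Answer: -509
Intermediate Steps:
U = -293 (U = -5 + (-144 - 1*144) = -5 + (-144 - 144) = -5 - 288 = -293)
t(R) = R**3
U + t(-6) = -293 + (-6)**3 = -293 - 216 = -509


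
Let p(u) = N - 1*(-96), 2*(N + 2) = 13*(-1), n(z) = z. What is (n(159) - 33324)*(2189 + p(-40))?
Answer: -151000245/2 ≈ -7.5500e+7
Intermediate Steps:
N = -17/2 (N = -2 + (13*(-1))/2 = -2 + (½)*(-13) = -2 - 13/2 = -17/2 ≈ -8.5000)
p(u) = 175/2 (p(u) = -17/2 - 1*(-96) = -17/2 + 96 = 175/2)
(n(159) - 33324)*(2189 + p(-40)) = (159 - 33324)*(2189 + 175/2) = -33165*4553/2 = -151000245/2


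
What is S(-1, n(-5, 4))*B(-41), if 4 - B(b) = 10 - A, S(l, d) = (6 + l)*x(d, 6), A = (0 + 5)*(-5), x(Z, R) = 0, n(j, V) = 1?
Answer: 0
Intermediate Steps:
A = -25 (A = 5*(-5) = -25)
S(l, d) = 0 (S(l, d) = (6 + l)*0 = 0)
B(b) = -31 (B(b) = 4 - (10 - 1*(-25)) = 4 - (10 + 25) = 4 - 1*35 = 4 - 35 = -31)
S(-1, n(-5, 4))*B(-41) = 0*(-31) = 0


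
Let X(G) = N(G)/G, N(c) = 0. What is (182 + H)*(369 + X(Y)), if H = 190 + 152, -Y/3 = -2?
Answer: 193356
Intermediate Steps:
Y = 6 (Y = -3*(-2) = 6)
H = 342
X(G) = 0 (X(G) = 0/G = 0)
(182 + H)*(369 + X(Y)) = (182 + 342)*(369 + 0) = 524*369 = 193356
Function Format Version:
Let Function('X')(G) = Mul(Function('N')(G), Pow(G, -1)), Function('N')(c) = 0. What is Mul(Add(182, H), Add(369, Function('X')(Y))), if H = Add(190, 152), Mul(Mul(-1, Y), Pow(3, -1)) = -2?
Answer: 193356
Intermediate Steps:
Y = 6 (Y = Mul(-3, -2) = 6)
H = 342
Function('X')(G) = 0 (Function('X')(G) = Mul(0, Pow(G, -1)) = 0)
Mul(Add(182, H), Add(369, Function('X')(Y))) = Mul(Add(182, 342), Add(369, 0)) = Mul(524, 369) = 193356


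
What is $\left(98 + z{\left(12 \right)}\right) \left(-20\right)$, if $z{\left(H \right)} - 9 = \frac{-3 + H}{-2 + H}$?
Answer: $-2158$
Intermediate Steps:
$z{\left(H \right)} = 9 + \frac{-3 + H}{-2 + H}$
$\left(98 + z{\left(12 \right)}\right) \left(-20\right) = \left(98 + \frac{-21 + 10 \cdot 12}{-2 + 12}\right) \left(-20\right) = \left(98 + \frac{-21 + 120}{10}\right) \left(-20\right) = \left(98 + \frac{1}{10} \cdot 99\right) \left(-20\right) = \left(98 + \frac{99}{10}\right) \left(-20\right) = \frac{1079}{10} \left(-20\right) = -2158$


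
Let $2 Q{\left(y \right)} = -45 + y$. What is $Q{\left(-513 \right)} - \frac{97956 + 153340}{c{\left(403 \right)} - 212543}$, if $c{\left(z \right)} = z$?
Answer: $- \frac{14733941}{53035} \approx -277.82$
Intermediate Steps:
$Q{\left(y \right)} = - \frac{45}{2} + \frac{y}{2}$ ($Q{\left(y \right)} = \frac{-45 + y}{2} = - \frac{45}{2} + \frac{y}{2}$)
$Q{\left(-513 \right)} - \frac{97956 + 153340}{c{\left(403 \right)} - 212543} = \left(- \frac{45}{2} + \frac{1}{2} \left(-513\right)\right) - \frac{97956 + 153340}{403 - 212543} = \left(- \frac{45}{2} - \frac{513}{2}\right) - \frac{251296}{-212140} = -279 - 251296 \left(- \frac{1}{212140}\right) = -279 - - \frac{62824}{53035} = -279 + \frac{62824}{53035} = - \frac{14733941}{53035}$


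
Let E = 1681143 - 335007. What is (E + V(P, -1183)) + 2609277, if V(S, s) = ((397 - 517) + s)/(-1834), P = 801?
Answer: 7254228745/1834 ≈ 3.9554e+6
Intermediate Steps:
V(S, s) = 60/917 - s/1834 (V(S, s) = (-120 + s)*(-1/1834) = 60/917 - s/1834)
E = 1346136
(E + V(P, -1183)) + 2609277 = (1346136 + (60/917 - 1/1834*(-1183))) + 2609277 = (1346136 + (60/917 + 169/262)) + 2609277 = (1346136 + 1303/1834) + 2609277 = 2468814727/1834 + 2609277 = 7254228745/1834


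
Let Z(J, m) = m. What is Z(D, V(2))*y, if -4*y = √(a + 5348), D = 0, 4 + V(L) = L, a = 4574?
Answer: 11*√82/2 ≈ 49.805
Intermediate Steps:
V(L) = -4 + L
y = -11*√82/4 (y = -√(4574 + 5348)/4 = -11*√82/4 ≈ -24.902)
Z(D, V(2))*y = (-4 + 2)*(-11*√82/4) = -(-11)*√82/2 = 11*√82/2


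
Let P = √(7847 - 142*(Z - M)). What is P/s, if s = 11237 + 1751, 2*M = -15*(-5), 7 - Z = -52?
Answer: √4794/12988 ≈ 0.0053310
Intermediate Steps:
Z = 59 (Z = 7 - 1*(-52) = 7 + 52 = 59)
M = 75/2 (M = (-15*(-5))/2 = (½)*75 = 75/2 ≈ 37.500)
s = 12988
P = √4794 (P = √(7847 - 142*(59 - 1*75/2)) = √(7847 - 142*(59 - 75/2)) = √(7847 - 142*43/2) = √(7847 - 3053) = √4794 ≈ 69.239)
P/s = √4794/12988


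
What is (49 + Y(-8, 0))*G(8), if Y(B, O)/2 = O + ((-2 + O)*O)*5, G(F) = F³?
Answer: 25088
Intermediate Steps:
Y(B, O) = 2*O + 10*O*(-2 + O) (Y(B, O) = 2*(O + ((-2 + O)*O)*5) = 2*(O + (O*(-2 + O))*5) = 2*(O + 5*O*(-2 + O)) = 2*O + 10*O*(-2 + O))
(49 + Y(-8, 0))*G(8) = (49 + 2*0*(-9 + 5*0))*8³ = (49 + 2*0*(-9 + 0))*512 = (49 + 2*0*(-9))*512 = (49 + 0)*512 = 49*512 = 25088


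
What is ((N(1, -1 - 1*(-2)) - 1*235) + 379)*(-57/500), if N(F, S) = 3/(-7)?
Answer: -11457/700 ≈ -16.367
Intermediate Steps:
N(F, S) = -3/7 (N(F, S) = 3*(-1/7) = -3/7)
((N(1, -1 - 1*(-2)) - 1*235) + 379)*(-57/500) = ((-3/7 - 1*235) + 379)*(-57/500) = ((-3/7 - 235) + 379)*(-57*1/500) = (-1648/7 + 379)*(-57/500) = (1005/7)*(-57/500) = -11457/700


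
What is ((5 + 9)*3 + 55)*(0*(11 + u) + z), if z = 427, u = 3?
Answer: 41419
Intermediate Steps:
((5 + 9)*3 + 55)*(0*(11 + u) + z) = ((5 + 9)*3 + 55)*(0*(11 + 3) + 427) = (14*3 + 55)*(0*14 + 427) = (42 + 55)*(0 + 427) = 97*427 = 41419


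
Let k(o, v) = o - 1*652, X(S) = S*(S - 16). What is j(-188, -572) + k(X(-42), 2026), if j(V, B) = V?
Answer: 1596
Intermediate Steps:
X(S) = S*(-16 + S)
k(o, v) = -652 + o (k(o, v) = o - 652 = -652 + o)
j(-188, -572) + k(X(-42), 2026) = -188 + (-652 - 42*(-16 - 42)) = -188 + (-652 - 42*(-58)) = -188 + (-652 + 2436) = -188 + 1784 = 1596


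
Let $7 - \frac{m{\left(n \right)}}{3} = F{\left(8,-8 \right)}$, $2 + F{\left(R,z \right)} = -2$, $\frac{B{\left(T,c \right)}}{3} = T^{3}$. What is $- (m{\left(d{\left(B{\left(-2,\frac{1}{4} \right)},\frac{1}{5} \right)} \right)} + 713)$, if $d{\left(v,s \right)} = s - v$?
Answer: $-746$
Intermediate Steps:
$B{\left(T,c \right)} = 3 T^{3}$
$F{\left(R,z \right)} = -4$ ($F{\left(R,z \right)} = -2 - 2 = -4$)
$m{\left(n \right)} = 33$ ($m{\left(n \right)} = 21 - -12 = 21 + 12 = 33$)
$- (m{\left(d{\left(B{\left(-2,\frac{1}{4} \right)},\frac{1}{5} \right)} \right)} + 713) = - (33 + 713) = \left(-1\right) 746 = -746$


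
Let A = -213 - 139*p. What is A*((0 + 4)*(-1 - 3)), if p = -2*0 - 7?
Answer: -12160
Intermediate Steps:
p = -7 (p = 0 - 7 = -7)
A = 760 (A = -213 - 139*(-7) = -213 + 973 = 760)
A*((0 + 4)*(-1 - 3)) = 760*((0 + 4)*(-1 - 3)) = 760*(4*(-4)) = 760*(-16) = -12160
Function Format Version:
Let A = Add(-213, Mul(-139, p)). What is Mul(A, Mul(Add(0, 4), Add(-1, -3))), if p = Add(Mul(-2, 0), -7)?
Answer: -12160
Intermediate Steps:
p = -7 (p = Add(0, -7) = -7)
A = 760 (A = Add(-213, Mul(-139, -7)) = Add(-213, 973) = 760)
Mul(A, Mul(Add(0, 4), Add(-1, -3))) = Mul(760, Mul(Add(0, 4), Add(-1, -3))) = Mul(760, Mul(4, -4)) = Mul(760, -16) = -12160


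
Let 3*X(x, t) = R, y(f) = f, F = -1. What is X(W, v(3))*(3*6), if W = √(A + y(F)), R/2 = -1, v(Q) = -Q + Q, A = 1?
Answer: -12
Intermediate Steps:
v(Q) = 0
R = -2 (R = 2*(-1) = -2)
W = 0 (W = √(1 - 1) = √0 = 0)
X(x, t) = -⅔ (X(x, t) = (⅓)*(-2) = -⅔)
X(W, v(3))*(3*6) = -2*6 = -⅔*18 = -12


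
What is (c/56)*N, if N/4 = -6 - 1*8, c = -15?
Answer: 15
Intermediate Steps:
N = -56 (N = 4*(-6 - 1*8) = 4*(-6 - 8) = 4*(-14) = -56)
(c/56)*N = -15/56*(-56) = 15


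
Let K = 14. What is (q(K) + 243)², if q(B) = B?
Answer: 66049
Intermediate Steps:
(q(K) + 243)² = (14 + 243)² = 257² = 66049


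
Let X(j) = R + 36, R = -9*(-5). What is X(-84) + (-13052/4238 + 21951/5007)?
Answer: 22390640/272047 ≈ 82.304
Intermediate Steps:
R = 45
X(j) = 81 (X(j) = 45 + 36 = 81)
X(-84) + (-13052/4238 + 21951/5007) = 81 + (-13052/4238 + 21951/5007) = 81 + (-13052*1/4238 + 21951*(1/5007)) = 81 + (-502/163 + 7317/1669) = 81 + 354833/272047 = 22390640/272047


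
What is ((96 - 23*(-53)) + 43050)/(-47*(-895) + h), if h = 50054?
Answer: 44365/92119 ≈ 0.48161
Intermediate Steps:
((96 - 23*(-53)) + 43050)/(-47*(-895) + h) = ((96 - 23*(-53)) + 43050)/(-47*(-895) + 50054) = ((96 + 1219) + 43050)/(42065 + 50054) = (1315 + 43050)/92119 = 44365*(1/92119) = 44365/92119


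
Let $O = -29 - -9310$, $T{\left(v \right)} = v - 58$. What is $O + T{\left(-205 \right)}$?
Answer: $9018$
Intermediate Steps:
$T{\left(v \right)} = -58 + v$ ($T{\left(v \right)} = v - 58 = -58 + v$)
$O = 9281$ ($O = -29 + 9310 = 9281$)
$O + T{\left(-205 \right)} = 9281 - 263 = 9018$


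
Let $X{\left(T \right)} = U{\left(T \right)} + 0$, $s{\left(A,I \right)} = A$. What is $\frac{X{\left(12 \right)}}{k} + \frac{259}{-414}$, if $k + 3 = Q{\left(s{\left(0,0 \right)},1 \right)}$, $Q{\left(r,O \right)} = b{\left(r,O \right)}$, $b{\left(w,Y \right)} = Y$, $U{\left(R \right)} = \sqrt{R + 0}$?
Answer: $- \frac{259}{414} - \sqrt{3} \approx -2.3577$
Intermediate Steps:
$U{\left(R \right)} = \sqrt{R}$
$X{\left(T \right)} = \sqrt{T}$ ($X{\left(T \right)} = \sqrt{T} + 0 = \sqrt{T}$)
$Q{\left(r,O \right)} = O$
$k = -2$ ($k = -3 + 1 = -2$)
$\frac{X{\left(12 \right)}}{k} + \frac{259}{-414} = \frac{\sqrt{12}}{-2} + \frac{259}{-414} = 2 \sqrt{3} \left(- \frac{1}{2}\right) + 259 \left(- \frac{1}{414}\right) = - \sqrt{3} - \frac{259}{414} = - \frac{259}{414} - \sqrt{3}$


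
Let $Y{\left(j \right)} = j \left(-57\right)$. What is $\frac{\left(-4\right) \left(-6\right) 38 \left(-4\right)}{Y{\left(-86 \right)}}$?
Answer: $- \frac{32}{43} \approx -0.74419$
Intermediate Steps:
$Y{\left(j \right)} = - 57 j$
$\frac{\left(-4\right) \left(-6\right) 38 \left(-4\right)}{Y{\left(-86 \right)}} = \frac{\left(-4\right) \left(-6\right) 38 \left(-4\right)}{\left(-57\right) \left(-86\right)} = \frac{24 \cdot 38 \left(-4\right)}{4902} = 912 \left(-4\right) \frac{1}{4902} = \left(-3648\right) \frac{1}{4902} = - \frac{32}{43}$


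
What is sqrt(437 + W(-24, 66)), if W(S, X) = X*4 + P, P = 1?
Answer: 3*sqrt(78) ≈ 26.495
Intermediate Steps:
W(S, X) = 1 + 4*X (W(S, X) = X*4 + 1 = 4*X + 1 = 1 + 4*X)
sqrt(437 + W(-24, 66)) = sqrt(437 + (1 + 4*66)) = sqrt(437 + (1 + 264)) = sqrt(437 + 265) = sqrt(702) = 3*sqrt(78)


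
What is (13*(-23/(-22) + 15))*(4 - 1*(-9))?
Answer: 59657/22 ≈ 2711.7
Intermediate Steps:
(13*(-23/(-22) + 15))*(4 - 1*(-9)) = (13*(-23*(-1/22) + 15))*(4 + 9) = (13*(23/22 + 15))*13 = (13*(353/22))*13 = (4589/22)*13 = 59657/22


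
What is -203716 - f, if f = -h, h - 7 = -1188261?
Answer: -1391970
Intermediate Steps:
h = -1188254 (h = 7 - 1188261 = -1188254)
f = 1188254 (f = -1*(-1188254) = 1188254)
-203716 - f = -203716 - 1*1188254 = -203716 - 1188254 = -1391970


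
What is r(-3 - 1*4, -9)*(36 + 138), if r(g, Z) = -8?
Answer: -1392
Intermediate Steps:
r(-3 - 1*4, -9)*(36 + 138) = -8*(36 + 138) = -8*174 = -1392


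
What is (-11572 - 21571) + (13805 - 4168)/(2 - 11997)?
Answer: -397559922/11995 ≈ -33144.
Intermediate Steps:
(-11572 - 21571) + (13805 - 4168)/(2 - 11997) = -33143 + 9637/(-11995) = -33143 + 9637*(-1/11995) = -33143 - 9637/11995 = -397559922/11995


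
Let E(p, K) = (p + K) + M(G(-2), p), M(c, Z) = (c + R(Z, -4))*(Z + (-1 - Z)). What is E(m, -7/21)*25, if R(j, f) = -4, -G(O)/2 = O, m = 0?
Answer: -25/3 ≈ -8.3333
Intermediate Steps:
G(O) = -2*O
M(c, Z) = 4 - c (M(c, Z) = (c - 4)*(Z + (-1 - Z)) = (-4 + c)*(-1) = 4 - c)
E(p, K) = K + p (E(p, K) = (p + K) + (4 - (-2)*(-2)) = (K + p) + (4 - 1*4) = (K + p) + (4 - 4) = (K + p) + 0 = K + p)
E(m, -7/21)*25 = (-7/21 + 0)*25 = (-7*1/21 + 0)*25 = (-⅓ + 0)*25 = -⅓*25 = -25/3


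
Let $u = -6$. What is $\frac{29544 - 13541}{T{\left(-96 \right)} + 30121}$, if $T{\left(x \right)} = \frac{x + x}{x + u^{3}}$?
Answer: $\frac{208039}{391581} \approx 0.53128$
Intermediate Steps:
$T{\left(x \right)} = \frac{2 x}{-216 + x}$ ($T{\left(x \right)} = \frac{x + x}{x + \left(-6\right)^{3}} = \frac{2 x}{x - 216} = \frac{2 x}{-216 + x}$)
$\frac{29544 - 13541}{T{\left(-96 \right)} + 30121} = \frac{29544 - 13541}{2 \left(-96\right) \frac{1}{-216 - 96} + 30121} = \frac{16003}{2 \left(-96\right) \frac{1}{-312} + 30121} = \frac{16003}{2 \left(-96\right) \left(- \frac{1}{312}\right) + 30121} = \frac{16003}{\frac{8}{13} + 30121} = \frac{16003}{\frac{391581}{13}} = 16003 \cdot \frac{13}{391581} = \frac{208039}{391581}$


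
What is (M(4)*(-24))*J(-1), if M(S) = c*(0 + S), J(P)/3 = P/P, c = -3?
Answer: 864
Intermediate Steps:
J(P) = 3 (J(P) = 3*(P/P) = 3*1 = 3)
M(S) = -3*S (M(S) = -3*(0 + S) = -3*S)
(M(4)*(-24))*J(-1) = (-3*4*(-24))*3 = -12*(-24)*3 = 288*3 = 864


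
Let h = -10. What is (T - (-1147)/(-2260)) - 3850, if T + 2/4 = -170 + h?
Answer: -9110077/2260 ≈ -4031.0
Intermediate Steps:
T = -361/2 (T = -½ + (-170 - 10) = -½ - 180 = -361/2 ≈ -180.50)
(T - (-1147)/(-2260)) - 3850 = (-361/2 - (-1147)/(-2260)) - 3850 = (-361/2 - (-1147)*(-1)/2260) - 3850 = (-361/2 - 1*1147/2260) - 3850 = (-361/2 - 1147/2260) - 3850 = -409077/2260 - 3850 = -9110077/2260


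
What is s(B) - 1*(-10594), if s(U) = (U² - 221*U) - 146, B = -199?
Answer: 94028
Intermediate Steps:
s(U) = -146 + U² - 221*U
s(B) - 1*(-10594) = (-146 + (-199)² - 221*(-199)) - 1*(-10594) = (-146 + 39601 + 43979) + 10594 = 83434 + 10594 = 94028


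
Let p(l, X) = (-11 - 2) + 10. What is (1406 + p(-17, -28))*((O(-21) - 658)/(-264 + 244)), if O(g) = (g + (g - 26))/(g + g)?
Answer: 4834738/105 ≈ 46045.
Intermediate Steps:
p(l, X) = -3 (p(l, X) = -13 + 10 = -3)
O(g) = (-26 + 2*g)/(2*g) (O(g) = (g + (-26 + g))/((2*g)) = (-26 + 2*g)*(1/(2*g)) = (-26 + 2*g)/(2*g))
(1406 + p(-17, -28))*((O(-21) - 658)/(-264 + 244)) = (1406 - 3)*(((-13 - 21)/(-21) - 658)/(-264 + 244)) = 1403*((-1/21*(-34) - 658)/(-20)) = 1403*((34/21 - 658)*(-1/20)) = 1403*(-13784/21*(-1/20)) = 1403*(3446/105) = 4834738/105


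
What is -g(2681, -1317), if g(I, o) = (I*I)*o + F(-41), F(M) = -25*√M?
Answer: 9466281237 + 25*I*√41 ≈ 9.4663e+9 + 160.08*I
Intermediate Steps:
g(I, o) = o*I² - 25*I*√41 (g(I, o) = (I*I)*o - 25*I*√41 = I²*o - 25*I*√41 = o*I² - 25*I*√41)
-g(2681, -1317) = -(-1317*2681² - 25*I*√41) = -(-1317*7187761 - 25*I*√41) = -(-9466281237 - 25*I*√41) = 9466281237 + 25*I*√41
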